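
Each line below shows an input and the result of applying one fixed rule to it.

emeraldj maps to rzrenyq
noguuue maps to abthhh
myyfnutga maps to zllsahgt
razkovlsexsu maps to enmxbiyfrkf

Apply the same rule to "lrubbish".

The rule is to delete the last character, then shift every letter 13 places forward in the alphabet (wrapping around) — i.e. ROT13.
"lrubbish" → "lrubbis" → "yehoovf".

yehoovf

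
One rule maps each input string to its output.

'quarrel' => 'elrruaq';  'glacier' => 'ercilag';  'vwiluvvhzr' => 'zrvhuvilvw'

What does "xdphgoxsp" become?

The rule is to reverse the string, then swap each adjacent pair of characters (1↔2, 3↔4, ...).
"xdphgoxsp" → "spoxhgdpx".

spoxhgdpx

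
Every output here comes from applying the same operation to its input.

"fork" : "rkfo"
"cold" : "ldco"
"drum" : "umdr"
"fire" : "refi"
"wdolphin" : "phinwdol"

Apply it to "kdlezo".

Looking at the pairs, the operation is to swap the front and back halves of the string.
Doing the same to "kdlezo": "ezokdl".

ezokdl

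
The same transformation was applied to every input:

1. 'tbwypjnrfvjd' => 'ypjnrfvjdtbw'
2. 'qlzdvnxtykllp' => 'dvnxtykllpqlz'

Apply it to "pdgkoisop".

koisoppdg

The transformation: move the first 3 characters to the end (rotate left by 3).
On "pdgkoisop" that produces "koisoppdg".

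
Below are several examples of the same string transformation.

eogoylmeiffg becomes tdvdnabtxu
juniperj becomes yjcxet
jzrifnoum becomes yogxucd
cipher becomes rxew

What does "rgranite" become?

gvgpcx

What's happening: shift every letter 11 places backward in the alphabet (wrapping around), then delete the last 2 characters.
Starting from "rgranite": after the first operation, "gvgpcxit"; after the second, "gvgpcx".
(Check on "juniperj": → "yjcxetgy" → "yjcxet" ✓)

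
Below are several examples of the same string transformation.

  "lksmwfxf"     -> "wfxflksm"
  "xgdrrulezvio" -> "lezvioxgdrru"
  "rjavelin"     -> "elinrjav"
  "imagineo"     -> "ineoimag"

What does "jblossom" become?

ssomjblo

What's happening: swap the front and back halves of the string.
Doing the same to "jblossom": "ssomjblo".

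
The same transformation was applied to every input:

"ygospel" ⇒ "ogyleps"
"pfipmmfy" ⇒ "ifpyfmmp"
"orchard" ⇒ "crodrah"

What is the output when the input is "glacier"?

Each output is the input with this applied: move the first 3 characters to the end (rotate left by 3), then reverse the string.
Doing the same to "glacier": "algreic".

algreic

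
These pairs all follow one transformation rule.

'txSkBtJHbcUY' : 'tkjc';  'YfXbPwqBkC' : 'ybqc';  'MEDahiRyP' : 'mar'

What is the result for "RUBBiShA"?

Rule — keep one character in every 3, starting at position 1 (positions 1st, 4th, 7th, ...), then convert every letter to lowercase.
Working it through for "RUBBiShA": intermediate "RBh", final "rbh".

rbh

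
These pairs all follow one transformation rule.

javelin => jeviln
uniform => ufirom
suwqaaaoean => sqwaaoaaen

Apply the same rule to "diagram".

dgaarm

Looking at the pairs, the operation is to swap each adjacent pair of characters (1↔2, 3↔4, ...), then delete the first character.
For "diagram" the result is "dgaarm".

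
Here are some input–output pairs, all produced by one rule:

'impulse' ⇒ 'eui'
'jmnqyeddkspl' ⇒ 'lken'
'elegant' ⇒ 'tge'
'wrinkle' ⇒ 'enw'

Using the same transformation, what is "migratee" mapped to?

eai

Rule — reverse the string, then keep one character in every 3, starting at position 1 (positions 1st, 4th, 7th, ...).
Working it through for "migratee": intermediate "eetargim", final "eai".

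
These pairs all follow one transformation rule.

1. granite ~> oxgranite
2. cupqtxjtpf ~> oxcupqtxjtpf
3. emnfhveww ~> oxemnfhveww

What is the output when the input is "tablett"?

Each output is the input with this applied: prepend "ox".
Doing the same to "tablett": "oxtablett".

oxtablett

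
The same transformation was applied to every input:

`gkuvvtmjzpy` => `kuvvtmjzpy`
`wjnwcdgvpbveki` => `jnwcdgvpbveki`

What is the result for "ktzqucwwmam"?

tzqucwwmam

Rule — delete the first character.
On "ktzqucwwmam" that produces "tzqucwwmam".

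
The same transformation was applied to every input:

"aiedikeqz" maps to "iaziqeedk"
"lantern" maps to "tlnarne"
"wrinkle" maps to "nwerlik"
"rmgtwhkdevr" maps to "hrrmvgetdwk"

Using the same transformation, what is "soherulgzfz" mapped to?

What's happening: take characters alternately from the front and the back (1st, last, 2nd, 2nd-last, ...), then move the last character to the front.
For "soherulgzfz", step one produces "szofhzegrlu"; step two turns that into "uszofhzegrl".

uszofhzegrl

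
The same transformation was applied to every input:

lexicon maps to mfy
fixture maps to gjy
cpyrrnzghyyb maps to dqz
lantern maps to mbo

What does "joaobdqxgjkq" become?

Each output is the input with this applied: shift every letter 1 place forward in the alphabet (wrapping around), then keep only the first 3 characters.
For "joaobdqxgjkq", step one produces "kpbpceryhklr"; step two turns that into "kpb".

kpb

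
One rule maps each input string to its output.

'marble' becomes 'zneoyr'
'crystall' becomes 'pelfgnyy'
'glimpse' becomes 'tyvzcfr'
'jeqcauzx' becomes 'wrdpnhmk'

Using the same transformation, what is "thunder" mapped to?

guhaqre

The transformation: shift every letter 13 places forward in the alphabet (wrapping around) — i.e. ROT13.
"thunder" → "guhaqre".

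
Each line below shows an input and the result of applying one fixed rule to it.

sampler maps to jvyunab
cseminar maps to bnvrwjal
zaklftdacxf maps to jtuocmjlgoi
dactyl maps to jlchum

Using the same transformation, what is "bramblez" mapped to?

The pattern: move the first character to the end, then shift every letter 9 places forward in the alphabet (wrapping around).
Applying both steps to "bramblez": "ramblezb", then "ajvkunik".

ajvkunik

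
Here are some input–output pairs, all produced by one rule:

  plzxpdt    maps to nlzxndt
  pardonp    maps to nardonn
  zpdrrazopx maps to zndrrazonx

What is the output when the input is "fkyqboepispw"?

Looking at the pairs, the operation is to replace every "p" with "n".
For "fkyqboepispw" the result is "fkyqboenisnw".

fkyqboenisnw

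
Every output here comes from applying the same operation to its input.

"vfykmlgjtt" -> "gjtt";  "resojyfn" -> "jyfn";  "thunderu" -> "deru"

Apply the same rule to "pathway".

hway

What's happening: keep only the last 4 characters.
For "pathway" the result is "hway".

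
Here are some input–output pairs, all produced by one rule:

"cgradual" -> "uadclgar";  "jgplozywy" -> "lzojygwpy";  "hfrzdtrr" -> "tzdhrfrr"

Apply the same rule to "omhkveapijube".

epaoembhukjvi

The transformation: take characters alternately from the front and the back (1st, last, 2nd, 2nd-last, ...), then move the last 3 characters to the front (rotate right by 3).
Working it through for "omhkveapijube": intermediate "oembhukjviepa", final "epaoembhukjvi".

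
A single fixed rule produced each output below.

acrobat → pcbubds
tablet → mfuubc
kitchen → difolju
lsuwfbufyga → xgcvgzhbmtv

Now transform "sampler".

The transformation: shift every letter 1 place forward in the alphabet (wrapping around), then move the first 3 characters to the end (rotate left by 3).
Applying both steps to "sampler": "tbnqmfs", then "qmfstbn".

qmfstbn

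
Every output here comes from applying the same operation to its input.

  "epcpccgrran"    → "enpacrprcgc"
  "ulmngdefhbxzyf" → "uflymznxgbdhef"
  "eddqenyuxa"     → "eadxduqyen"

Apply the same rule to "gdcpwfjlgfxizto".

Each output is the input with this applied: take characters alternately from the front and the back (1st, last, 2nd, 2nd-last, ...).
Doing the same to "gdcpwfjlgfxizto": "godtczpiwxffjgl".

godtczpiwxffjgl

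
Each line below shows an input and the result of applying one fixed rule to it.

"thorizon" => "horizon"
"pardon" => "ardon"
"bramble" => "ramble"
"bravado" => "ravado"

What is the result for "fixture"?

ixture

The pattern: delete the first character.
On "fixture" that produces "ixture".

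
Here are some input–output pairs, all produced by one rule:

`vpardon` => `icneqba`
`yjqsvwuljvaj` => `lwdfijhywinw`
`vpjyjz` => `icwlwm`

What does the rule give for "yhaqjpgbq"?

lundwctod

What's happening: shift every letter 13 places forward in the alphabet (wrapping around) — i.e. ROT13.
Applying that to "yhaqjpgbq" gives "lundwctod".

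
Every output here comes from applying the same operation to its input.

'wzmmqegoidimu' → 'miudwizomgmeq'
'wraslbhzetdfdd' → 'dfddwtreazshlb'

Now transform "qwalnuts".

Rule — move the last 2 characters to the front (rotate right by 2), then take characters alternately from the front and the back (1st, last, 2nd, 2nd-last, ...).
Starting from "qwalnuts": after the first operation, "tsqwalnu"; after the second, "tusnqlwa".

tusnqlwa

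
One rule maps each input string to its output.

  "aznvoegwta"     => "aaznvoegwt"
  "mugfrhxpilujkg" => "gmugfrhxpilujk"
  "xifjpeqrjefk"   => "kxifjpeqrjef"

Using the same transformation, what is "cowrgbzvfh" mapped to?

hcowrgbzvf

In each case the input is transformed by: move the last character to the front.
Applying that to "cowrgbzvfh" gives "hcowrgbzvf".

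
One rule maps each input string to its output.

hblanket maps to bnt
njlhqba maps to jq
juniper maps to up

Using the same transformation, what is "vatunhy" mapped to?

What's happening: keep one character in every 3, starting at position 2 (positions 2nd, 5th, 8th, ...).
Applying that to "vatunhy" gives "an".

an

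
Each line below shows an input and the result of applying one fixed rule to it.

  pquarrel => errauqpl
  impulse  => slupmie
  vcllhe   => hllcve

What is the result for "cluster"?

etsulcr

What's happening: move the last character to the front, then reverse the string.
Starting from "cluster": after the first operation, "rcluste"; after the second, "etsulcr".
(Check on "vcllhe": → "evcllh" → "hllcve" ✓)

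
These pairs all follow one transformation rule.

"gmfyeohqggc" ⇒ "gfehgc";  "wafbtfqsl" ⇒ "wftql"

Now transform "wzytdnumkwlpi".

The transformation: keep every other character starting from the first (positions 1st, 3rd, 5th, ...).
Applying that to "wzytdnumkwlpi" gives "wydukli".

wydukli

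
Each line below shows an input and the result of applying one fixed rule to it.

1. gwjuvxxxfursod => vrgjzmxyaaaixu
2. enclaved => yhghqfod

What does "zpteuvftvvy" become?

What's happening: move the last 3 characters to the front (rotate right by 3), then shift every letter 3 places forward in the alphabet (wrapping around).
"zpteuvftvvy" → "vvyzpteuvft" → "yybcswhxyiw".

yybcswhxyiw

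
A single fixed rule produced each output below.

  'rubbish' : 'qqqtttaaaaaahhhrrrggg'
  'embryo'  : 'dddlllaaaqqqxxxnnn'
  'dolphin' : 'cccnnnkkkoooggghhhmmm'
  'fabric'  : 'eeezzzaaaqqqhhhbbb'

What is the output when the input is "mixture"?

lllhhhwwwssstttqqqddd

Looking at the pairs, the operation is to shift every letter 1 place backward in the alphabet (wrapping around), then repeat every character 3 times.
Applying both steps to "mixture": "lhwstqd", then "lllhhhwwwssstttqqqddd".
(Check on "rubbish": → "qtaahrg" → "qqqtttaaaaaahhhrrrggg" ✓)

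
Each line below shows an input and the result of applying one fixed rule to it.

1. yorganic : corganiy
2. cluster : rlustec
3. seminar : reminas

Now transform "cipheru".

uipherc

The transformation: swap the first and last characters.
So "cipheru" becomes "uipherc".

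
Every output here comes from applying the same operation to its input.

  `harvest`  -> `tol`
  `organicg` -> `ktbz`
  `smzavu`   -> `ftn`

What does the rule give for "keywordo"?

Looking at the pairs, the operation is to shift every letter 7 places backward in the alphabet (wrapping around), then keep every other character starting from the second (positions 2nd, 4th, 6th, ...).
Starting from "keywordo": after the first operation, "dxrphkwh"; after the second, "xpkh".
(Check on "harvest": → "atkoxlm" → "tol" ✓)

xpkh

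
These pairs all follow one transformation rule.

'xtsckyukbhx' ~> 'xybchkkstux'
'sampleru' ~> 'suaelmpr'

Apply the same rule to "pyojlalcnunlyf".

yyacfjlllnnopu

Each output is the input with this applied: sort the characters into alphabetical order, then move the last 2 characters to the front (rotate right by 2).
On "pyojlalcnunlyf": the first step gives "acfjlllnnopuyy", and the second then gives "yyacfjlllnnopu".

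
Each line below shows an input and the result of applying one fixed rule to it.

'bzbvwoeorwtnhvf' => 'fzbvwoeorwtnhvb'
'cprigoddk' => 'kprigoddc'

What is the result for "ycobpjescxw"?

wcobpjescxy

Rule — swap the first and last characters.
"ycobpjescxw" → "wcobpjescxy".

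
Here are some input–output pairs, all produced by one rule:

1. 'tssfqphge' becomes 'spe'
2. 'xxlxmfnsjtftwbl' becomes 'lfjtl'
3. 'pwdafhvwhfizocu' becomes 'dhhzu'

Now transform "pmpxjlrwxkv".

plx

The transformation: keep one character in every 3, starting at position 3 (positions 3rd, 6th, 9th, ...).
Doing the same to "pmpxjlrwxkv": "plx".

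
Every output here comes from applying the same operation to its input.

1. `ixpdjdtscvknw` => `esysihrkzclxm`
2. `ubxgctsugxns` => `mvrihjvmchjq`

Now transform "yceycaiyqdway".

The transformation: move the first 2 characters to the end (rotate left by 2), then shift every letter 11 places backward in the alphabet (wrapping around).
Working it through for "yceycaiyqdway": intermediate "eycaiyqdwayyc", final "tnrpxnfslpnnr".

tnrpxnfslpnnr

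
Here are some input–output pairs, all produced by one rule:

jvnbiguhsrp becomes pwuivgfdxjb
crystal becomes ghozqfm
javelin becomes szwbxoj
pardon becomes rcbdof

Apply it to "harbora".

The transformation: move the first 3 characters to the end (rotate left by 3), then shift every letter 12 places backward in the alphabet (wrapping around).
Applying both steps to "harbora": "borahar", then "pcfovof".

pcfovof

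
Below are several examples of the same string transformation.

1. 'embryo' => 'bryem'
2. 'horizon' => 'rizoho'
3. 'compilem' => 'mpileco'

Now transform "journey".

urnejo

Rule — delete the last character, then move the first 2 characters to the end (rotate left by 2).
On "journey" that produces "urnejo".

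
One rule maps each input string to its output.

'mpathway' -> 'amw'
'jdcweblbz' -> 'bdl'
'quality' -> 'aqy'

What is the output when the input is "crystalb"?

alt

Each output is the input with this applied: sort the characters into alphabetical order, then keep one character in every 3, starting at position 1 (positions 1st, 4th, 7th, ...).
"crystalb" → "abclrsty" → "alt".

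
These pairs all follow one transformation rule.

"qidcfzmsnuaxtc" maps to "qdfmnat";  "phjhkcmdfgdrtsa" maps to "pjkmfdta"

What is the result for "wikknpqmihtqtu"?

The rule is to keep every other character starting from the first (positions 1st, 3rd, 5th, ...).
"wikknpqmihtqtu" → "wknqitt".

wknqitt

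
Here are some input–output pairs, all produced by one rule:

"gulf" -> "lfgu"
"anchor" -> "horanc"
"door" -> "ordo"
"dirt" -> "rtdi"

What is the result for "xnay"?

ayxn

Rule — swap the front and back halves of the string.
So "xnay" becomes "ayxn".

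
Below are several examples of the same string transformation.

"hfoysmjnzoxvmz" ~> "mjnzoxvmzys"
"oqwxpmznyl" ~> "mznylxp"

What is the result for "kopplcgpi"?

cgpipl

Each output is the input with this applied: delete the first 3 characters, then move the first 2 characters to the end (rotate left by 2).
Working it through for "kopplcgpi": intermediate "plcgpi", final "cgpipl".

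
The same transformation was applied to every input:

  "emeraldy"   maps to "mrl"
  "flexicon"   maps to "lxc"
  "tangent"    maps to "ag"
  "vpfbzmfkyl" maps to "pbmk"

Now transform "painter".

What's happening: delete the last 2 characters, then keep every other character starting from the second (positions 2nd, 4th, 6th, ...).
"painter" → "an".

an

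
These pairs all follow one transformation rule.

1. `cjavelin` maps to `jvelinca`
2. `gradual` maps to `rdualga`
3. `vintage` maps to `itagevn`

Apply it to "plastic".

lsticpa

The transformation: move the first 2 characters to the end (rotate left by 2), then swap the first and last characters.
On "plastic": the first step gives "asticpl", and the second then gives "lsticpa".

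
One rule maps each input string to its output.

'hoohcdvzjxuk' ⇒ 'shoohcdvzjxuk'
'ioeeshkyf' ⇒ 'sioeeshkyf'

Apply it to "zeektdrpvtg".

In each case the input is transformed by: prepend "s".
Applying that to "zeektdrpvtg" gives "szeektdrpvtg".

szeektdrpvtg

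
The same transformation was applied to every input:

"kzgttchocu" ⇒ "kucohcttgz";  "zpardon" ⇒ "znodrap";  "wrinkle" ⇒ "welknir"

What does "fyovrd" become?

The rule is to reverse the string, then move the last character to the front.
Applying both steps to "fyovrd": "drvoyf", then "fdrvoy".

fdrvoy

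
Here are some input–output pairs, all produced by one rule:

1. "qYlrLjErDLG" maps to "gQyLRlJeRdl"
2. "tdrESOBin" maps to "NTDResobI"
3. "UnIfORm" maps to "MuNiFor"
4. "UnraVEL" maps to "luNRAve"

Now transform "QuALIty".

Looking at the pairs, the operation is to move the last character to the front, then flip the case of every letter.
On "QuALIty" that produces "YqUaliT".
(Check on "UnraVEL": → "LUnraVE" → "luNRAve" ✓)

YqUaliT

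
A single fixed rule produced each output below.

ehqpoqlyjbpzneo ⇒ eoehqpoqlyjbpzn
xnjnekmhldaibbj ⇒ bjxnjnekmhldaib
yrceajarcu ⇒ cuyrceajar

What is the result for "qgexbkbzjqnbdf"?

dfqgexbkbzjqnb

Looking at the pairs, the operation is to move the last 2 characters to the front (rotate right by 2).
Applying that to "qgexbkbzjqnbdf" gives "dfqgexbkbzjqnb".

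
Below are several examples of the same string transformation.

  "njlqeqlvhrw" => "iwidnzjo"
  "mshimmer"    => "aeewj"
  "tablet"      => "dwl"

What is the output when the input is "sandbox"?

vtgp

The rule is to delete the first 3 characters, then shift every letter 8 places backward in the alphabet (wrapping around).
Applying both steps to "sandbox": "dbox", then "vtgp".
(Check on "tablet": → "let" → "dwl" ✓)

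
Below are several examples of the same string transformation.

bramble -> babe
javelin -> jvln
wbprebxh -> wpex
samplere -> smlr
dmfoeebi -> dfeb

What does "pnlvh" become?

Each output is the input with this applied: keep every other character starting from the first (positions 1st, 3rd, 5th, ...).
Applying that to "pnlvh" gives "plh".

plh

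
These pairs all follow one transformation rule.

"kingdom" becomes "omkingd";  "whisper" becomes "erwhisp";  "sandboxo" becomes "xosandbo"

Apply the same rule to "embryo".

What's happening: move the last 2 characters to the front (rotate right by 2).
For "embryo" the result is "yoembr".

yoembr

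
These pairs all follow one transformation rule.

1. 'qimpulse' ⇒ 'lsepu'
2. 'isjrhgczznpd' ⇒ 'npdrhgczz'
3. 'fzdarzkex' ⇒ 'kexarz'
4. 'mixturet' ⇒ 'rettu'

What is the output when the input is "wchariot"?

iotar

What's happening: delete the first 3 characters, then move the last 3 characters to the front (rotate right by 3).
"wchariot" → "ariot" → "iotar".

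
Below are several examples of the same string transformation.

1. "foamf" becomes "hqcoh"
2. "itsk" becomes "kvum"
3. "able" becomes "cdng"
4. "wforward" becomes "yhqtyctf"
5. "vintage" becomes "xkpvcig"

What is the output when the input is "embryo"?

Looking at the pairs, the operation is to shift every letter 2 places forward in the alphabet (wrapping around).
"embryo" → "godtaq".

godtaq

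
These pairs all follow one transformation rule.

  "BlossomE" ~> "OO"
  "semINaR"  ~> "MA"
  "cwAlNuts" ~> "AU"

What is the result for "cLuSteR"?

UE

Rule — keep one character in every 3, starting at position 3 (positions 3rd, 6th, 9th, ...), then convert every letter to uppercase.
Applying both steps to "cLuSteR": "ue", then "UE".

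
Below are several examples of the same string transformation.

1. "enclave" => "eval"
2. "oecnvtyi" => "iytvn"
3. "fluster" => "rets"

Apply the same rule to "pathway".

yawh

The pattern: reverse the string, then delete the last 3 characters.
Working it through for "pathway": intermediate "yawhtap", final "yawh".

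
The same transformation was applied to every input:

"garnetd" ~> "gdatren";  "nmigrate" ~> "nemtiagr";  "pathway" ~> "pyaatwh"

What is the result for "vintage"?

veignat

The pattern: take characters alternately from the front and the back (1st, last, 2nd, 2nd-last, ...).
"vintage" → "veignat".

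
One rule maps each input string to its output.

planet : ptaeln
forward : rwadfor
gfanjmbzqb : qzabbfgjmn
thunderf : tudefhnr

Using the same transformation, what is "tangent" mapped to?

ttaegnn

In each case the input is transformed by: sort the characters into alphabetical order, then move the last 2 characters to the front (rotate right by 2).
On "tangent": the first step gives "aegnntt", and the second then gives "ttaegnn".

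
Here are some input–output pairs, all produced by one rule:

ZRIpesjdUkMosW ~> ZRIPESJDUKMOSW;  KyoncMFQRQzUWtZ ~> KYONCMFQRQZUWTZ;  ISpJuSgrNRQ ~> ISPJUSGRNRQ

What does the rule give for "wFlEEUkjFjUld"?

Looking at the pairs, the operation is to convert every letter to uppercase.
"wFlEEUkjFjUld" → "WFLEEUKJFJULD".

WFLEEUKJFJULD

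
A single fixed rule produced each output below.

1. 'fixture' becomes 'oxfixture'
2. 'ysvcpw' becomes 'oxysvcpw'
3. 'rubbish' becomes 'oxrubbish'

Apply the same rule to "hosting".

oxhosting

Rule — prepend "ox".
For "hosting" the result is "oxhosting".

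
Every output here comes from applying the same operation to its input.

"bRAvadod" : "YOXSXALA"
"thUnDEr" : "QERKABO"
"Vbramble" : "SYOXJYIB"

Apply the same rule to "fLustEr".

CIRPQBO

Looking at the pairs, the operation is to shift every letter 3 places backward in the alphabet (wrapping around), then convert every letter to uppercase.
Applying that to "fLustEr" gives "CIRPQBO".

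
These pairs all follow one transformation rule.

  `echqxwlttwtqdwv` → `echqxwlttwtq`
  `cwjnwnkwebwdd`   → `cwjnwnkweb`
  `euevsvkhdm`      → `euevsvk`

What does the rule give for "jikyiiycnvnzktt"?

Looking at the pairs, the operation is to delete the last 3 characters.
For "jikyiiycnvnzktt" the result is "jikyiiycnvnz".

jikyiiycnvnz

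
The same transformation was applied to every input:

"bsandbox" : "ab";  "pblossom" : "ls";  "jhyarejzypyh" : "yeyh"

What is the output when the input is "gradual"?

aa

Each output is the input with this applied: keep one character in every 3, starting at position 3 (positions 3rd, 6th, 9th, ...).
On "gradual" that produces "aa".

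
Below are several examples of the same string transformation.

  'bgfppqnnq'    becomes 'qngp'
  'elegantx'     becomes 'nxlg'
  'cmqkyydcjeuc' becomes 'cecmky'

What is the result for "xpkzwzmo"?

Rule — keep every other character starting from the second (positions 2nd, 4th, 6th, ...), then swap the front and back halves of the string.
On "xpkzwzmo": the first step gives "pzzo", and the second then gives "zopz".

zopz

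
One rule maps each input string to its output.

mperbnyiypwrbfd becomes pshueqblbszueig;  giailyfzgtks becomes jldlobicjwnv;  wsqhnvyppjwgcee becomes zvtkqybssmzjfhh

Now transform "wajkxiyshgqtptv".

zdmnalbvkjtwswy

The transformation: shift every letter 3 places forward in the alphabet (wrapping around).
On "wajkxiyshgqtptv" that produces "zdmnalbvkjtwswy".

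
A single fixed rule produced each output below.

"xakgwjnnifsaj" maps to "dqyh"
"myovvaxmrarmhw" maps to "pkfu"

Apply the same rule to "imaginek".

glci

Looking at the pairs, the operation is to shift every letter 2 places backward in the alphabet (wrapping around), then keep only the last 4 characters.
On "imaginek" that produces "glci".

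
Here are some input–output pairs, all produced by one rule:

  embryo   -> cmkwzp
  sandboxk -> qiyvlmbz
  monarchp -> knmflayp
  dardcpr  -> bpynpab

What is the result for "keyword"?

What's happening: take characters alternately from the front and the back (1st, last, 2nd, 2nd-last, ...), then shift every letter 2 places backward in the alphabet (wrapping around).
"keyword" → "kderyow" → "ibcpwmu".

ibcpwmu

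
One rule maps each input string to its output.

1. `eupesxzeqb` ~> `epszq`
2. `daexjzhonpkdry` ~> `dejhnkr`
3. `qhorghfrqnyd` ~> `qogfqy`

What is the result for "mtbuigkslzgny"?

Looking at the pairs, the operation is to keep every other character starting from the first (positions 1st, 3rd, 5th, ...).
On "mtbuigkslzgny" that produces "mbiklgy".

mbiklgy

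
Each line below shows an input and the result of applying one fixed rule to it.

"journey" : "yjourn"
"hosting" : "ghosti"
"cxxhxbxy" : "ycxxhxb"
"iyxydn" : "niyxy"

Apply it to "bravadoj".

jbravad

The rule is to move the last 2 characters to the front (rotate right by 2), then delete the first character.
On "bravadoj": the first step gives "ojbravad", and the second then gives "jbravad".
(Check on "cxxhxbxy": → "xycxxhxb" → "ycxxhxb" ✓)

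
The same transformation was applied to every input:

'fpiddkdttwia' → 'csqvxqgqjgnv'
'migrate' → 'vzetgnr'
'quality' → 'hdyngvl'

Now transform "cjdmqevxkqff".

The rule is to swap each adjacent pair of characters (1↔2, 3↔4, ...), then shift every letter 13 places forward in the alphabet (wrapping around) — i.e. ROT13.
On "cjdmqevxkqff": the first step gives "jcmdeqxvqkff", and the second then gives "wpzqrdkidxss".
(Check on "migrate": → "imrgtae" → "vzetgnr" ✓)

wpzqrdkidxss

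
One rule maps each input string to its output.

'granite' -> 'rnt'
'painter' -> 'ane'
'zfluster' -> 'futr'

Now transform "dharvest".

The pattern: keep every other character starting from the second (positions 2nd, 4th, 6th, ...).
Applying that to "dharvest" gives "hret".

hret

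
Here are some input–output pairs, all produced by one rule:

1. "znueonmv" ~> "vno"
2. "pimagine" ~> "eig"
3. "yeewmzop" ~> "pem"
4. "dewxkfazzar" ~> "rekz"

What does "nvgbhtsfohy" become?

Looking at the pairs, the operation is to keep one character in every 3, starting at position 2 (positions 2nd, 5th, 8th, ...), then move the last character to the front.
Starting from "nvgbhtsfohy": after the first operation, "vhfy"; after the second, "yvhf".
(Check on "znueonmv": → "nov" → "vno" ✓)

yvhf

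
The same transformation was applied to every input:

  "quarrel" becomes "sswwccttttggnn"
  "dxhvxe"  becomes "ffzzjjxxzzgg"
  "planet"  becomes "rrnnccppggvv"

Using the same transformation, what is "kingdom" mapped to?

Each output is the input with this applied: double every character, then shift every letter 2 places forward in the alphabet (wrapping around).
Doing the same to "kingdom": "mmkkppiiffqqoo".

mmkkppiiffqqoo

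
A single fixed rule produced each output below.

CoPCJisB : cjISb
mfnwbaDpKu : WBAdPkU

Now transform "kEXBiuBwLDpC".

The pattern: flip the case of every letter, then delete the first 3 characters.
Starting from "kEXBiuBwLDpC": after the first operation, "KexbIUbWldPc"; after the second, "bIUbWldPc".

bIUbWldPc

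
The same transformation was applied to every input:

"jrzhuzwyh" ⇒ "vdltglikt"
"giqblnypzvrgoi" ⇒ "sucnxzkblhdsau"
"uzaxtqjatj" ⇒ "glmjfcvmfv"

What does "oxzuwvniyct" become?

The rule is to shift every letter 12 places forward in the alphabet (wrapping around).
Applying that to "oxzuwvniyct" gives "ajlgihzukof".

ajlgihzukof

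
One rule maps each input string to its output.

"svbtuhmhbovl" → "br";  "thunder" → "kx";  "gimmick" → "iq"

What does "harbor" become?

ux

What's happening: shift every letter 6 places forward in the alphabet (wrapping around), then keep only the last 2 characters.
"harbor" → "ngxhux" → "ux".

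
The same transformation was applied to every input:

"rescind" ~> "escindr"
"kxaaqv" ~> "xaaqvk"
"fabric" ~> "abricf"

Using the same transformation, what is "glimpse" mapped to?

Looking at the pairs, the operation is to move the first character to the end.
Doing the same to "glimpse": "limpseg".

limpseg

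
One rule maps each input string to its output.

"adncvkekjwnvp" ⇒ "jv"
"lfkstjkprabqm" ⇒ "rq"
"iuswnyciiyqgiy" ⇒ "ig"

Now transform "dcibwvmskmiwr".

The rule is to keep one character in every 3, starting at position 3 (positions 3rd, 6th, 9th, ...), then delete the first 2 characters.
For "dcibwvmskmiwr", step one produces "ivkw"; step two turns that into "kw".

kw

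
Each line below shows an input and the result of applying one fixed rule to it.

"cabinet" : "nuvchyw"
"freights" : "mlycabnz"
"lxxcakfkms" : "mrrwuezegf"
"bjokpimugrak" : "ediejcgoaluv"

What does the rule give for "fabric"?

The rule is to shift every letter 6 places backward in the alphabet (wrapping around), then swap the first and last characters.
Applying both steps to "fabric": "zuvlcw", then "wuvlcz".

wuvlcz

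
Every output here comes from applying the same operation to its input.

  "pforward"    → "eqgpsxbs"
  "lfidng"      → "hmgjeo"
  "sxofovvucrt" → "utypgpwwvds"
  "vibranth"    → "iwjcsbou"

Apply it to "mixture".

fnjyuvs

Rule — move the last character to the front, then shift every letter 1 place forward in the alphabet (wrapping around).
"mixture" → "emixtur" → "fnjyuvs".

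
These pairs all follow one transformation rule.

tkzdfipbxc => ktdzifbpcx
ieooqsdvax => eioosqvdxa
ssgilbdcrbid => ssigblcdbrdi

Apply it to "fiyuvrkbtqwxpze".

Rule — swap each adjacent pair of characters (1↔2, 3↔4, ...).
Applying that to "fiyuvrkbtqwxpze" gives "ifuyrvbkqtxwzpe".

ifuyrvbkqtxwzpe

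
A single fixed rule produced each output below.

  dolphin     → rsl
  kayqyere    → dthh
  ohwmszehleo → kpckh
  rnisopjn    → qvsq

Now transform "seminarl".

hldo

The pattern: keep every other character starting from the second (positions 2nd, 4th, 6th, ...), then shift every letter 3 places forward in the alphabet (wrapping around).
On "seminarl" that produces "hldo".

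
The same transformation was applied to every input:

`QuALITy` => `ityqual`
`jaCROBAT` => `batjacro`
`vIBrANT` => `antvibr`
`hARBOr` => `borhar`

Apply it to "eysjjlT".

jlteysj

In each case the input is transformed by: move the last 3 characters to the front (rotate right by 3), then convert every letter to lowercase.
On "eysjjlT": the first step gives "jlTeysj", and the second then gives "jlteysj".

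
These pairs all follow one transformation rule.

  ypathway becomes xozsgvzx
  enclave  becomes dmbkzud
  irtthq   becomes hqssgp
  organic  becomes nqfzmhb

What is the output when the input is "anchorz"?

The transformation: shift every letter 1 place backward in the alphabet (wrapping around).
For "anchorz" the result is "zmbgnqy".

zmbgnqy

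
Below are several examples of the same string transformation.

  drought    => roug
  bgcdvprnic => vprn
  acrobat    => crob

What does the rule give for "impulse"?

What's happening: move the last 2 characters to the front (rotate right by 2), then keep only the last 4 characters.
For "impulse" the result is "mpul".

mpul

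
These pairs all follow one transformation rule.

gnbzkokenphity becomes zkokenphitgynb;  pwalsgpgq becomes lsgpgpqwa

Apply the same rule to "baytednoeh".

The transformation: swap the first and last characters, then move the first 3 characters to the end (rotate left by 3).
Working it through for "baytednoeh": intermediate "haytednoeb", final "tednoebhay".
(Check on "gnbzkokenphity": → "ynbzkokenphitg" → "zkokenphitgynb" ✓)

tednoebhay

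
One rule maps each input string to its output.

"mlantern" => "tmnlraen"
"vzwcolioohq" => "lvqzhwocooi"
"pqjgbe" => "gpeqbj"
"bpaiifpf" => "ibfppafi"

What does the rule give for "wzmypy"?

ywyzpm

Rule — take characters alternately from the front and the back (1st, last, 2nd, 2nd-last, ...), then move the last character to the front.
Working it through for "wzmypy": intermediate "wyzpmy", final "ywyzpm".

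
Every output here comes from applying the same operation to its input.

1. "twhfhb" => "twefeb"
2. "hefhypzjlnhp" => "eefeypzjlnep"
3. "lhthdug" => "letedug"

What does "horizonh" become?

eorizone

The rule is to replace every "h" with "e".
On "horizonh" that produces "eorizone".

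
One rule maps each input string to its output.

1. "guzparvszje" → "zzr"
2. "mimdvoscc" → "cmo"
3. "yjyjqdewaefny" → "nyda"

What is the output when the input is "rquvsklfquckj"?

kukq

The pattern: keep one character in every 3, starting at position 3 (positions 3rd, 6th, 9th, ...), then move the last character to the front.
Working it through for "rquvsklfquckj": intermediate "ukqk", final "kukq".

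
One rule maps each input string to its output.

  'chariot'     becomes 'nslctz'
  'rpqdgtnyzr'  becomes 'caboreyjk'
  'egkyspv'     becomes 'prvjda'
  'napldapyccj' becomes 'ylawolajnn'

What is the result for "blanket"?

mwlyvp

Rule — shift every letter 11 places forward in the alphabet (wrapping around), then delete the last character.
"blanket" → "mwlyvp".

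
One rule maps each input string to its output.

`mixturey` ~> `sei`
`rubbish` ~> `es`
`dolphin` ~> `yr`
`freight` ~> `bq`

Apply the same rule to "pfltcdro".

Looking at the pairs, the operation is to keep one character in every 3, starting at position 2 (positions 2nd, 5th, 8th, ...), then shift every letter 10 places forward in the alphabet (wrapping around).
For "pfltcdro", step one produces "fco"; step two turns that into "pmy".

pmy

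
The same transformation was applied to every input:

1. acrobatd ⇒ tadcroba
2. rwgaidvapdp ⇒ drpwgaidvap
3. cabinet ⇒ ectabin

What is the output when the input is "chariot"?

octhari

Each output is the input with this applied: swap the first and last characters, then move the last 2 characters to the front (rotate right by 2).
"chariot" → "tharioc" → "octhari".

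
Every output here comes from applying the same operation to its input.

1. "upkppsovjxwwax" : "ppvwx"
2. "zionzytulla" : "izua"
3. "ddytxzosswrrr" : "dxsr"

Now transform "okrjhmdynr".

khy

In each case the input is transformed by: keep one character in every 3, starting at position 2 (positions 2nd, 5th, 8th, ...).
"okrjhmdynr" → "khy".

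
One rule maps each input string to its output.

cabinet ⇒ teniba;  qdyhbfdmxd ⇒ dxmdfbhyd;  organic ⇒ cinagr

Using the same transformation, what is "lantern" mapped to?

What's happening: delete the first character, then reverse the string.
Starting from "lantern": after the first operation, "antern"; after the second, "nretna".

nretna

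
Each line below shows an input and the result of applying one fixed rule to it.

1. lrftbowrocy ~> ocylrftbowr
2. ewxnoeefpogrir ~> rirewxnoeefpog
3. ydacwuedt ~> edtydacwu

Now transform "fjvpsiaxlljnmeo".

meofjvpsiaxlljn

In each case the input is transformed by: move the last 3 characters to the front (rotate right by 3).
Doing the same to "fjvpsiaxlljnmeo": "meofjvpsiaxlljn".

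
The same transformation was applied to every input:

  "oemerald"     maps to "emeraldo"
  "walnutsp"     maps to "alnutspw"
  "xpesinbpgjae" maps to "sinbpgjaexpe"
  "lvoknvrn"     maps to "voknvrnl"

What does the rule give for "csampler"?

samplerc

Looking at the pairs, the operation is to swap the front and back halves of the string, then move the last 3 characters to the front (rotate right by 3).
For "csampler", step one produces "plercsam"; step two turns that into "samplerc".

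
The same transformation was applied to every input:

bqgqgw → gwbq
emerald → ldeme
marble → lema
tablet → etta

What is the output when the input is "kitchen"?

enkit

In each case the input is transformed by: move the last 2 characters to the front (rotate right by 2), then delete the last 2 characters.
On "kitchen": the first step gives "enkitch", and the second then gives "enkit".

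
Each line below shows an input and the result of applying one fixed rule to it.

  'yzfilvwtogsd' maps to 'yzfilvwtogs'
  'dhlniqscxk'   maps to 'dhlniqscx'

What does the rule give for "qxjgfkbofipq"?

What's happening: delete the last character.
On "qxjgfkbofipq" that produces "qxjgfkbofip".

qxjgfkbofip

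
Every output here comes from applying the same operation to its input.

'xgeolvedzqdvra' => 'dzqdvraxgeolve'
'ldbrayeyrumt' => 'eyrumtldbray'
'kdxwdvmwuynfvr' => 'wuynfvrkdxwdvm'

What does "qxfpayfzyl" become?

yfzylqxfpa

The pattern: swap the front and back halves of the string.
Applying that to "qxfpayfzyl" gives "yfzylqxfpa".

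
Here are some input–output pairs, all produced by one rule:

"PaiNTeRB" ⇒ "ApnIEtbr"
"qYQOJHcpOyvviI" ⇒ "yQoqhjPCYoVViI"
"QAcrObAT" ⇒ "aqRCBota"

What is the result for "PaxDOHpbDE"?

Rule — swap each adjacent pair of characters (1↔2, 3↔4, ...), then flip the case of every letter.
Working it through for "PaxDOHpbDE": intermediate "aPDxHObpED", final "ApdXhoBPed".

ApdXhoBPed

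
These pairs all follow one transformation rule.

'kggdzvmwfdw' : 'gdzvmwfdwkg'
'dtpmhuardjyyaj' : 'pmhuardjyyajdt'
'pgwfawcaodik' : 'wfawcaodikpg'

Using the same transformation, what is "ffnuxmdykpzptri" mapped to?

Each output is the input with this applied: move the first 2 characters to the end (rotate left by 2).
So "ffnuxmdykpzptri" becomes "nuxmdykpzptriff".

nuxmdykpzptriff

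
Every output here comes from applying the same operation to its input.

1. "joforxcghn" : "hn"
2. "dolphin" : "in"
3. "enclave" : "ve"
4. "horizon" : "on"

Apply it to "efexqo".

The pattern: keep only the last 2 characters.
Applying that to "efexqo" gives "qo".

qo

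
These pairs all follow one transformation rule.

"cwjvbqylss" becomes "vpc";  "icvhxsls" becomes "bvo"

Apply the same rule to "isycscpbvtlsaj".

Looking at the pairs, the operation is to shift every letter 7 places backward in the alphabet (wrapping around), then keep only the first 3 characters.
"isycscpbvtlsaj" → "blrvlviuomeltc" → "blr".

blr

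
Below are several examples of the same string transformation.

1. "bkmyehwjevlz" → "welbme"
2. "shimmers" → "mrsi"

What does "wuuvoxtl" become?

Looking at the pairs, the operation is to keep every other character starting from the first (positions 1st, 3rd, 5th, ...), then swap the front and back halves of the string.
So "wuuvoxtl" becomes "otwu".

otwu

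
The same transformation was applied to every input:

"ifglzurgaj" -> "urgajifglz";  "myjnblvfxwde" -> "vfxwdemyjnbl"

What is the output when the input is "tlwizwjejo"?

wjejotlwiz

The transformation: swap the front and back halves of the string.
"tlwizwjejo" → "wjejotlwiz".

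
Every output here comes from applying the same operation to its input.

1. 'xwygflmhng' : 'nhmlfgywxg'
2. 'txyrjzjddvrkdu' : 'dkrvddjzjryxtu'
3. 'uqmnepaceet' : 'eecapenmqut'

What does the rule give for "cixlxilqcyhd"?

The rule is to move the last character to the front, then reverse the string.
Applying both steps to "cixlxilqcyhd": "dcixlxilqcyh", then "hycqlixlxicd".

hycqlixlxicd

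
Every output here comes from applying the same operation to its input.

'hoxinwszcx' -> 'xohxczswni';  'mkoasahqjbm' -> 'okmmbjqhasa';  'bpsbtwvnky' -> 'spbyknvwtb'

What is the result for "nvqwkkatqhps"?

qvnsphqtakkw

The rule is to move the first 3 characters to the end (rotate left by 3), then reverse the string.
Applying that to "nvqwkkatqhps" gives "qvnsphqtakkw".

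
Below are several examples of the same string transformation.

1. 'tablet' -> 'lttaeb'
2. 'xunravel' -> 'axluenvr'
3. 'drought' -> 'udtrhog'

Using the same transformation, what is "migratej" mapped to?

amjiegtr

The rule is to take characters alternately from the front and the back (1st, last, 2nd, 2nd-last, ...), then move the last character to the front.
Applying both steps to "migratej": "mjiegtra", then "amjiegtr".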